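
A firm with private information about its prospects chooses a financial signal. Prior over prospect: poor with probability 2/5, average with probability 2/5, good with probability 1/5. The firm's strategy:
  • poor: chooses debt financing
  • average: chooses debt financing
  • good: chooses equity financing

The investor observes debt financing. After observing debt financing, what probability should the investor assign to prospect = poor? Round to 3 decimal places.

P(debt financing) = (2/5)·1 + (2/5)·1 + (1/5)·0 = 4/5
P(poor | debt financing) = ((2/5)·1) / (4/5) = (2/5) / (4/5) = 1/2

0.500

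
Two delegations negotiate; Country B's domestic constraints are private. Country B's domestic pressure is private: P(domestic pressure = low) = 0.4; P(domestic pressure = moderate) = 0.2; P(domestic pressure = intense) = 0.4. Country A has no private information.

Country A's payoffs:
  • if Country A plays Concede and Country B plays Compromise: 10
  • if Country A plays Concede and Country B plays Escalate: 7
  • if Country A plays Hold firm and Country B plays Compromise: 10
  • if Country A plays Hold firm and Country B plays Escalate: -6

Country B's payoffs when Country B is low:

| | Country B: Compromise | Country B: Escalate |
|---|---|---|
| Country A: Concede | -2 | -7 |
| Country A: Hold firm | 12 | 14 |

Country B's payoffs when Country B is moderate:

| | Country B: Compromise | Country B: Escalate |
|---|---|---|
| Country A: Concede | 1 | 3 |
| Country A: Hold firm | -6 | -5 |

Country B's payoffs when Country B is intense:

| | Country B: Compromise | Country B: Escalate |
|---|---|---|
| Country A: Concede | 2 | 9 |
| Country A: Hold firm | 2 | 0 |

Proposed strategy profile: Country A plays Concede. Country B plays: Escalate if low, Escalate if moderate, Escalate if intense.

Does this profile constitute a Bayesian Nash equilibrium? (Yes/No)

A profile is a BNE iff every type of every player is best-responding given beliefs about the other side.
Country A plays Concede: E[Concede] = 0.4·(7) + 0.2·(7) + 0.4·(7) = 7; E[Hold firm] = -6. Best-responding. ✓
Country B (domestic pressure low), facing Concede: Compromise gives -2, Escalate gives -7. Proposed Escalate is not best — profitable deviation exists. ✗
Country B (domestic pressure moderate), facing Concede: Compromise gives 1, Escalate gives 3. Proposed Escalate is best. ✓
Country B (domestic pressure intense), facing Concede: Compromise gives 2, Escalate gives 9. Proposed Escalate is best. ✓

No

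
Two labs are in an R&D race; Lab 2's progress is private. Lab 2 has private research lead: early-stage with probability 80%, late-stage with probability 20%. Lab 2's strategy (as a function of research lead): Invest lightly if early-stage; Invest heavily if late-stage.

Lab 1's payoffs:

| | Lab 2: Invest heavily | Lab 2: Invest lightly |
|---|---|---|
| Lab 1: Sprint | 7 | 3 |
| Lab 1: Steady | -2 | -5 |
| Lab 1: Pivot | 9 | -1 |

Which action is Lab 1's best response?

Compute Lab 1's expected payoff for each action, taking the expectation over Lab 2's type.
E[Sprint] = 0.8·(3) + 0.2·(7) = 3.8
E[Steady] = 0.8·(-5) + 0.2·(-2) = -4.4
E[Pivot] = 0.8·(-1) + 0.2·(9) = 1
Best response: Sprint (3.8 is the largest).

Sprint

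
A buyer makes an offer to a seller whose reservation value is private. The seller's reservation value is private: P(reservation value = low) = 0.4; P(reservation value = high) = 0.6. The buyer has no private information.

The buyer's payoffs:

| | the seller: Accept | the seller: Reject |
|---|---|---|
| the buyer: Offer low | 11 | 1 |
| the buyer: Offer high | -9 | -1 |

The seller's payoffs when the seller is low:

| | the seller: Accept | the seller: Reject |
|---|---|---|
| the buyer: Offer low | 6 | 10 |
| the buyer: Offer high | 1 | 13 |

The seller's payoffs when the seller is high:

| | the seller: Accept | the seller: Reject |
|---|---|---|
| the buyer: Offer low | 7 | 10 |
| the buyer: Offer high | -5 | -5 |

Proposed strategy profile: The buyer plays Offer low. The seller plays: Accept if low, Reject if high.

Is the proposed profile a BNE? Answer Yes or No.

A profile is a BNE iff every type of every player is best-responding given beliefs about the other side.
The buyer plays Offer low: E[Offer low] = 0.4·(11) + 0.6·(1) = 5; E[Offer high] = -4.2. Best-responding. ✓
The seller (reservation value low), facing Offer low: Accept gives 6, Reject gives 10. Proposed Accept is not best — profitable deviation exists. ✗
The seller (reservation value high), facing Offer low: Accept gives 7, Reject gives 10. Proposed Reject is best. ✓

No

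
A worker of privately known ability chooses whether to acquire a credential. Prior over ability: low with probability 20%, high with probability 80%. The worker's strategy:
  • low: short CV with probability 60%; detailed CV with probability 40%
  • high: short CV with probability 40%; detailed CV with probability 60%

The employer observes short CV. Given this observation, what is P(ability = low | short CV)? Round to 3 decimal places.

Apply Bayes' rule using the sender's strategy as the likelihood.
P(short CV) = 0.2·0.6 + 0.8·0.4 = 0.44
P(low | short CV) = (0.2·0.6) / 0.44 = 0.12 / 0.44 = 0.272727

0.273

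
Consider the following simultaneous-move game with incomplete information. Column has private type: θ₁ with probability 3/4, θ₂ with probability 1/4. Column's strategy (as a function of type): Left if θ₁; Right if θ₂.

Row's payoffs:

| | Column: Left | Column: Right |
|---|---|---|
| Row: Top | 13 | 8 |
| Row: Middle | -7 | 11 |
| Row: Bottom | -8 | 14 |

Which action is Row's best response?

Top

E[Top] = 3/4·(13) + 1/4·(8) = 47/4
E[Middle] = 3/4·(-7) + 1/4·(11) = -5/2
E[Bottom] = 3/4·(-8) + 1/4·(14) = -5/2
Best response: Top (47/4 is the largest).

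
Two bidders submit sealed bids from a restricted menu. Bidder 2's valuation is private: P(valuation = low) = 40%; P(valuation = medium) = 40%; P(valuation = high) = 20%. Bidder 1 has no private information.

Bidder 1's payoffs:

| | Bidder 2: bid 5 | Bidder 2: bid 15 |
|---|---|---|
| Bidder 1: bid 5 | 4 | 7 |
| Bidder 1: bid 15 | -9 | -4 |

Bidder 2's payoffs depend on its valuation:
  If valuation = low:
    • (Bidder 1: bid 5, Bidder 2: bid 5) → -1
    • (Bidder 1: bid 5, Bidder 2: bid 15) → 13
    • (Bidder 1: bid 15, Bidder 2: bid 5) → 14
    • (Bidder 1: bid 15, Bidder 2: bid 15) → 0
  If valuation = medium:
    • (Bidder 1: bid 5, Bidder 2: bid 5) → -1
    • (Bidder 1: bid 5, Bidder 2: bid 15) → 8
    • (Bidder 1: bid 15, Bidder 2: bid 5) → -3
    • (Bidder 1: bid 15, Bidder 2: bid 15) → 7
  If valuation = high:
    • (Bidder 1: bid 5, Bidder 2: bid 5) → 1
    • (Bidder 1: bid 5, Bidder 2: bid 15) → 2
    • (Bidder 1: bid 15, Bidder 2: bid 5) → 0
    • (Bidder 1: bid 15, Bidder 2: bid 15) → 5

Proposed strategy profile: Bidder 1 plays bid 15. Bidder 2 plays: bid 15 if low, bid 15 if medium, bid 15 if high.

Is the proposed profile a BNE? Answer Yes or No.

A profile is a BNE iff every type of every player is best-responding given beliefs about the other side.
Bidder 1 plays bid 15: E[bid 15] = 0.4·(-4) + 0.4·(-4) + 0.2·(-4) = -4; E[bid 5] = 7. Not best-responding. ✗
Bidder 2 (valuation low), facing bid 15: bid 5 gives 14, bid 15 gives 0. Proposed bid 15 is not best — profitable deviation exists. ✗
Bidder 2 (valuation medium), facing bid 15: bid 5 gives -3, bid 15 gives 7. Proposed bid 15 is best. ✓
Bidder 2 (valuation high), facing bid 15: bid 5 gives 0, bid 15 gives 5. Proposed bid 15 is best. ✓

No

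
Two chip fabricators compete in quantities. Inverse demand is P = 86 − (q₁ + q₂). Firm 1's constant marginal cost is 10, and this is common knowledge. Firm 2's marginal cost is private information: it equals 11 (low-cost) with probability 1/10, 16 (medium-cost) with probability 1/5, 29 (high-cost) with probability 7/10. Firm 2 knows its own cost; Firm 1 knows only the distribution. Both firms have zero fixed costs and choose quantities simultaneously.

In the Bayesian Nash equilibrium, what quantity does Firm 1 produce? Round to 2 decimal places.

Firm 2 with cost c maximizes (86 − (q₁+q₂) − c)·q₂, giving q₂(c) = (86 − c − q₁)/2.
E[c₂] = 1/10·11 + 1/5·16 + 7/10·29 = 24.6
Firm 1's FOC against E[q₂] yields q₁ = (86 − 2·10 + E[c₂])/3 = (86 − 20 + 24.6)/3 = 30.2.

30.20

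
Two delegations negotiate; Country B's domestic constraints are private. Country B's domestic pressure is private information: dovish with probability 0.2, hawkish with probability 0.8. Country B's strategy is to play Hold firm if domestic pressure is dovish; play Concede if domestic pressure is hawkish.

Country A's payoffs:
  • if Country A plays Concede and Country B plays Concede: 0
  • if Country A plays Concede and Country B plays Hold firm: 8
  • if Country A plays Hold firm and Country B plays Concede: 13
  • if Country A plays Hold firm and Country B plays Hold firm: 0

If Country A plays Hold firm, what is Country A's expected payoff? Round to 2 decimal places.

10.40

Take the expectation over Country B's domestic pressure, weighting each type's action by its prior probability.
E[Hold firm] = 0.2·0 + 0.8·13 = 0 + 10.4 = 10.4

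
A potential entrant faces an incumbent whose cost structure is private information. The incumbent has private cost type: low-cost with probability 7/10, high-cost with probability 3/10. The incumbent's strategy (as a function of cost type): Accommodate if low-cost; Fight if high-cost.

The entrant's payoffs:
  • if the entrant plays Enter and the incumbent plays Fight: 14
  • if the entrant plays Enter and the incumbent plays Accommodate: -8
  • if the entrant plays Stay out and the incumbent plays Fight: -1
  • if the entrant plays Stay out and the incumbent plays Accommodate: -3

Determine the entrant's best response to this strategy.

E[Enter] = 7/10·(-8) + 3/10·(14) = -7/5
E[Stay out] = 7/10·(-3) + 3/10·(-1) = -12/5
Best response: Enter (-7/5 is the largest).

Enter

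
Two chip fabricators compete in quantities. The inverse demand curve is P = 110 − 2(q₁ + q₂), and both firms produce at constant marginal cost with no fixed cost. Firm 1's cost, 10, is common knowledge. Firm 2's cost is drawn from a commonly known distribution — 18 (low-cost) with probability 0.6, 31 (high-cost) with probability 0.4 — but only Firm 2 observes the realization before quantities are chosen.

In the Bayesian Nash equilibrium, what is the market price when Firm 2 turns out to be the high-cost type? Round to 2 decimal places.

51.63

Type-c best response for Firm 2: q₂(c) = (110 − c)/4 − q₁/2.
Firm 1 maximizes expected profit; its first-order condition is 110 − 4q₁ − 2E[q₂] − 10 = 0.
Substituting E[q₂] and solving: E[c₂] = 23.2, so q₁ = (110 − 2·10 + 23.2)/6 = 18.8667.
q₂(high-cost) = 10.3167, so P = 110 − 2·(18.8667 + 10.3167) = 51.6333.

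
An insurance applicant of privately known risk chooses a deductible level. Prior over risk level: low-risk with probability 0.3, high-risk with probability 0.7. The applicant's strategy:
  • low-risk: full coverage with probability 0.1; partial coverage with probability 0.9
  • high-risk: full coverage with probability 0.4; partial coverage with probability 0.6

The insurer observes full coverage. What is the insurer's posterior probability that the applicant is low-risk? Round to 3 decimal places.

0.097

P(full coverage) = 0.3·0.1 + 0.7·0.4 = 0.31
P(low-risk | full coverage) = (0.3·0.1) / 0.31 = 0.03 / 0.31 = 0.0967742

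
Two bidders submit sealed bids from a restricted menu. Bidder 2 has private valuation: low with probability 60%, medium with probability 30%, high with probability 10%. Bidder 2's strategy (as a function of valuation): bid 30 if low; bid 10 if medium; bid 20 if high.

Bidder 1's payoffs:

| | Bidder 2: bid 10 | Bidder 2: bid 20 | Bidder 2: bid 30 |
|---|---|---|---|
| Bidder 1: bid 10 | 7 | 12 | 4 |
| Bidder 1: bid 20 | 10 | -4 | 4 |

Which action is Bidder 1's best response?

E[bid 10] = 0.6·(4) + 0.3·(7) + 0.1·(12) = 5.7
E[bid 20] = 0.6·(4) + 0.3·(10) + 0.1·(-4) = 5
Best response: bid 10 (5.7 is the largest).

bid 10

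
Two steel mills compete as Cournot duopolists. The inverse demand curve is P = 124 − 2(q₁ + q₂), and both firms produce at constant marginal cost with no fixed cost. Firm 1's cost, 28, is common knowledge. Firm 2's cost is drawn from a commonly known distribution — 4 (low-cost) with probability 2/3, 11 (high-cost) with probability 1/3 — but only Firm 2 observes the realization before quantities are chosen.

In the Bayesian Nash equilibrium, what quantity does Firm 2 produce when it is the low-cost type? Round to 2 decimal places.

23.81

Firm 2 with cost c maximizes (124 − 2(q₁+q₂) − c)·q₂, giving q₂(c) = (124 − c − 2q₁)/4.
E[c₂] = 2/3·4 + 1/3·11 = 6.33333
Firm 1's FOC against E[q₂] yields q₁ = (124 − 2·28 + E[c₂])/6 = (124 − 56 + 6.33333)/6 = 12.3889.
q₂(low-cost) = (124 − 4 − 2·12.3889)/4 = 23.8056.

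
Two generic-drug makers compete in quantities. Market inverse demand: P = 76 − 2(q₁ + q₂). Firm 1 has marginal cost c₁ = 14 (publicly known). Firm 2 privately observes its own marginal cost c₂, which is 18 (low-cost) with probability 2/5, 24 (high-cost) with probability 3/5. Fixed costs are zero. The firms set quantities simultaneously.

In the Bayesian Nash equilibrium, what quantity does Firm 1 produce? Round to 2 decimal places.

Type-c best response for Firm 2: q₂(c) = (76 − c)/4 − q₁/2.
Firm 1 maximizes expected profit; its first-order condition is 76 − 4q₁ − 2E[q₂] − 14 = 0.
Substituting E[q₂] and solving: E[c₂] = 21.6, so q₁ = (76 − 2·14 + 21.6)/6 = 11.6.

11.60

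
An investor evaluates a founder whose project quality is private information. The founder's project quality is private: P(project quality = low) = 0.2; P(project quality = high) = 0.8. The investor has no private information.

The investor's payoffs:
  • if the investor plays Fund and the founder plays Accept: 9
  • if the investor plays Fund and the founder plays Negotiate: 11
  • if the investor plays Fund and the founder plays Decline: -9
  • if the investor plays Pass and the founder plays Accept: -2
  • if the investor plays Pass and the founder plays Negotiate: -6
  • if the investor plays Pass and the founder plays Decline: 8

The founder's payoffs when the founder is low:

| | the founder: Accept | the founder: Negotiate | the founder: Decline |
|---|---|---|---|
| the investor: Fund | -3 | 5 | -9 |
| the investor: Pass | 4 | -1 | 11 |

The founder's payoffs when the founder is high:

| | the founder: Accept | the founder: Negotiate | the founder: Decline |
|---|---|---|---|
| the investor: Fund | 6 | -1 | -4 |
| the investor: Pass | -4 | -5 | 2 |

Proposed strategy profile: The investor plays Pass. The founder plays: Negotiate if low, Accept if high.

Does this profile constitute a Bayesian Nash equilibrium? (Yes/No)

No

The investor plays Pass: E[Pass] = 0.2·(-6) + 0.8·(-2) = -2.8; E[Fund] = 9.4. Not best-responding. ✗
The founder (project quality low), facing Pass: Accept gives 4, Negotiate gives -1, Decline gives 11. Proposed Negotiate is not best — profitable deviation exists. ✗
The founder (project quality high), facing Pass: Accept gives -4, Negotiate gives -5, Decline gives 2. Proposed Accept is not best — profitable deviation exists. ✗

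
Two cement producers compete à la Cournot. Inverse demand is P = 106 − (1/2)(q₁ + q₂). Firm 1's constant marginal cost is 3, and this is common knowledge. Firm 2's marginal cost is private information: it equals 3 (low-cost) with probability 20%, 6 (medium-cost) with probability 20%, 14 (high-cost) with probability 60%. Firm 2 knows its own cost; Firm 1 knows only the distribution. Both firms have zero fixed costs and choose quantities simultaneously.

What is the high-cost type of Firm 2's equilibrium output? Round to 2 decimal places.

55.27

Each type of Firm 2 best-responds to q₁; Firm 1 best-responds to the expected q₂ over Firm 2's types.
Firm 2 with cost c maximizes (106 − (1/2)(q₁+q₂) − c)·q₂, giving q₂(c) = (106 − c − (1/2)q₁).
E[c₂] = 0.2·3 + 0.2·6 + 0.6·14 = 10.2
Firm 1's FOC against E[q₂] yields q₁ = (106 − 2·3 + E[c₂])/(3/2) = (106 − 6 + 10.2)/(3/2) = 73.4667.
q₂(high-cost) = (106 − 14 − (1/2)·73.4667) = 55.2667.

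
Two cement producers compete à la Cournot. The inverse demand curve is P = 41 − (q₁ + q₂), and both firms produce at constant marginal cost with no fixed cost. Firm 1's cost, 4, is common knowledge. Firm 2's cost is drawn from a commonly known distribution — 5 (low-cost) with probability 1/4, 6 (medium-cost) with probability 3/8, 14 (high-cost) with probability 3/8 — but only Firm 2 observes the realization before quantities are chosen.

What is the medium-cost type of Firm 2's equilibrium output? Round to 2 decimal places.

Firm 2 with cost c maximizes (41 − (q₁+q₂) − c)·q₂, giving q₂(c) = (41 − c − q₁)/2.
E[c₂] = 1/4·5 + 3/8·6 + 3/8·14 = 8.75
Firm 1's FOC against E[q₂] yields q₁ = (41 − 2·4 + E[c₂])/3 = (41 − 8 + 8.75)/3 = 13.9167.
q₂(medium-cost) = (41 − 6 − 13.9167)/2 = 10.5417.

10.54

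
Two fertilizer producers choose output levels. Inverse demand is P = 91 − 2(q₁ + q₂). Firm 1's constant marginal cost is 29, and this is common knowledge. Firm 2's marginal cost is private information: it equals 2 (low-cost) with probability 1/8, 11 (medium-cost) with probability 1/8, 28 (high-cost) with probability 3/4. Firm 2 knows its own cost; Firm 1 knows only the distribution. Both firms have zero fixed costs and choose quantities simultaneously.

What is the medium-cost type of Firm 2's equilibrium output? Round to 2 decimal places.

15.36

Each type of Firm 2 best-responds to q₁; Firm 1 best-responds to the expected q₂ over Firm 2's types.
Firm 2 with cost c maximizes (91 − 2(q₁+q₂) − c)·q₂, giving q₂(c) = (91 − c − 2q₁)/4.
E[c₂] = 1/8·2 + 1/8·11 + 3/4·28 = 22.625
Firm 1's FOC against E[q₂] yields q₁ = (91 − 2·29 + E[c₂])/6 = (91 − 58 + 22.625)/6 = 9.27083.
q₂(medium-cost) = (91 − 11 − 2·9.27083)/4 = 15.3646.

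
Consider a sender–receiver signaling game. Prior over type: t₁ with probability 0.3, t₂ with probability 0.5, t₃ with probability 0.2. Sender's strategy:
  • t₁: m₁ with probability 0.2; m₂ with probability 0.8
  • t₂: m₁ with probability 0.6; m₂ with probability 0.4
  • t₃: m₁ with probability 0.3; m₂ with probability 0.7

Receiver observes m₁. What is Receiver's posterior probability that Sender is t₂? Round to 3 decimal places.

0.714

P(m₁) = 0.3·0.2 + 0.5·0.6 + 0.2·0.3 = 0.42
P(t₂ | m₁) = (0.5·0.6) / 0.42 = 0.3 / 0.42 = 0.714286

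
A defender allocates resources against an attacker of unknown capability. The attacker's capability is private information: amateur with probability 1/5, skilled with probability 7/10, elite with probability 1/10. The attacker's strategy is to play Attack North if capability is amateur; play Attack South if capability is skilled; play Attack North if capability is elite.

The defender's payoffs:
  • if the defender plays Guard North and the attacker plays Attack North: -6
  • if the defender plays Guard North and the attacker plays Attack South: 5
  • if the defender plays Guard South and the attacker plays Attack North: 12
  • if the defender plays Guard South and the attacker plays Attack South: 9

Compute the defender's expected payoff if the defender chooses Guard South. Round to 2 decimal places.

9.90

E[Guard South] = 1/5·12 + 7/10·9 + 1/10·12 = 12/5 + 63/10 + 6/5 = 99/10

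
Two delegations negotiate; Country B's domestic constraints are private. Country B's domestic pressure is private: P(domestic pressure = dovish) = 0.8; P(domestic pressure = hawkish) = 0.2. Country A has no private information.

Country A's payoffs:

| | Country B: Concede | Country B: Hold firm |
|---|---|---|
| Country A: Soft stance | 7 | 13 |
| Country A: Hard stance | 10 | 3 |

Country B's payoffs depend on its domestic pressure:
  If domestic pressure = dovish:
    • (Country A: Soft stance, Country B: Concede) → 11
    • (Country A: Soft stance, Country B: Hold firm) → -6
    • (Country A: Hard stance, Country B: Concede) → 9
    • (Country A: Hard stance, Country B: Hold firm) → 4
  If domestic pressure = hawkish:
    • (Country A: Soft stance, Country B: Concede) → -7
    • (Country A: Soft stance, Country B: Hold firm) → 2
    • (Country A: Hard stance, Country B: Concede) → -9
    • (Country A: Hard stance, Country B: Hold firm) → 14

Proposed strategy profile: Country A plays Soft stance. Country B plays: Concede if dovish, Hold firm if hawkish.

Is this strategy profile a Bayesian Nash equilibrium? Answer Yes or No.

Country A plays Soft stance: E[Soft stance] = 0.8·(7) + 0.2·(13) = 8.2; E[Hard stance] = 8.6. Not best-responding. ✗
Country B (domestic pressure dovish), facing Soft stance: Concede gives 11, Hold firm gives -6. Proposed Concede is best. ✓
Country B (domestic pressure hawkish), facing Soft stance: Concede gives -7, Hold firm gives 2. Proposed Hold firm is best. ✓

No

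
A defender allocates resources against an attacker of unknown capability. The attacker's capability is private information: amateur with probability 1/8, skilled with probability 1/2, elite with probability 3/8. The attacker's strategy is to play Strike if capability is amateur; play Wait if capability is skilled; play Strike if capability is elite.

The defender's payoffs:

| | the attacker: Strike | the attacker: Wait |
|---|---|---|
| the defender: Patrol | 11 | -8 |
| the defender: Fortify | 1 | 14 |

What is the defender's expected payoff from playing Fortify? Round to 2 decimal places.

E[Fortify] = 1/8·1 + 1/2·14 + 3/8·1 = 1/8 + 7 + 3/8 = 15/2

7.50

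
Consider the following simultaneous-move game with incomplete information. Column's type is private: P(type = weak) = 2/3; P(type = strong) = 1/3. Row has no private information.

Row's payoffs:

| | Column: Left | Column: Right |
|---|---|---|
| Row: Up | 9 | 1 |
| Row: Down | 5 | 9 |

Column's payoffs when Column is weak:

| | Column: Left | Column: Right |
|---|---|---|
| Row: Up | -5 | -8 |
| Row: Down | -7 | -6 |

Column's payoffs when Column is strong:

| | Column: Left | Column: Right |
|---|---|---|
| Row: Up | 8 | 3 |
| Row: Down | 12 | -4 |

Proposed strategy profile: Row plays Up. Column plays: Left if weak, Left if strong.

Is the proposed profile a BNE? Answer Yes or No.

A profile is a BNE iff every type of every player is best-responding given beliefs about the other side.
Row plays Up: E[Up] = 2/3·(9) + 1/3·(9) = 9; E[Down] = 5. Best-responding. ✓
Column (type weak), facing Up: Left gives -5, Right gives -8. Proposed Left is best. ✓
Column (type strong), facing Up: Left gives 8, Right gives 3. Proposed Left is best. ✓

Yes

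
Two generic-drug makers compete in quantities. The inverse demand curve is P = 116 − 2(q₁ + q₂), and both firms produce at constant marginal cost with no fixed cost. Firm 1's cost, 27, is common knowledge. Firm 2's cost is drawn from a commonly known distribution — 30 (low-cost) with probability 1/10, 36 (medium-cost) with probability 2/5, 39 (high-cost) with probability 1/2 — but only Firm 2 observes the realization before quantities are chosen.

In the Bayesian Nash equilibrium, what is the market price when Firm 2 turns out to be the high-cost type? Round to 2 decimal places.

61.02

Firm 2 with cost c maximizes (116 − 2(q₁+q₂) − c)·q₂, giving q₂(c) = (116 − c − 2q₁)/4.
E[c₂] = 1/10·30 + 2/5·36 + 1/2·39 = 36.9
Firm 1's FOC against E[q₂] yields q₁ = (116 − 2·27 + E[c₂])/6 = (116 − 54 + 36.9)/6 = 16.4833.
q₂(high-cost) = 11.0083, so P = 116 − 2·(16.4833 + 11.0083) = 61.0167.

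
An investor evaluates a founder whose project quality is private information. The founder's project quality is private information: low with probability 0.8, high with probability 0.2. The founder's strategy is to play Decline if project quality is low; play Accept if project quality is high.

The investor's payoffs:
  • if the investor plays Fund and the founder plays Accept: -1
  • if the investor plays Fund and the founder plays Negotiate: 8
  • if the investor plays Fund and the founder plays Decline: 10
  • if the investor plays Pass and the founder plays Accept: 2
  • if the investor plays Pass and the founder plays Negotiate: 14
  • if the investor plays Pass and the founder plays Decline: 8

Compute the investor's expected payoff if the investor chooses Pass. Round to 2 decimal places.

6.80

E[Pass] = 0.8·8 + 0.2·2 = 6.4 + 0.4 = 6.8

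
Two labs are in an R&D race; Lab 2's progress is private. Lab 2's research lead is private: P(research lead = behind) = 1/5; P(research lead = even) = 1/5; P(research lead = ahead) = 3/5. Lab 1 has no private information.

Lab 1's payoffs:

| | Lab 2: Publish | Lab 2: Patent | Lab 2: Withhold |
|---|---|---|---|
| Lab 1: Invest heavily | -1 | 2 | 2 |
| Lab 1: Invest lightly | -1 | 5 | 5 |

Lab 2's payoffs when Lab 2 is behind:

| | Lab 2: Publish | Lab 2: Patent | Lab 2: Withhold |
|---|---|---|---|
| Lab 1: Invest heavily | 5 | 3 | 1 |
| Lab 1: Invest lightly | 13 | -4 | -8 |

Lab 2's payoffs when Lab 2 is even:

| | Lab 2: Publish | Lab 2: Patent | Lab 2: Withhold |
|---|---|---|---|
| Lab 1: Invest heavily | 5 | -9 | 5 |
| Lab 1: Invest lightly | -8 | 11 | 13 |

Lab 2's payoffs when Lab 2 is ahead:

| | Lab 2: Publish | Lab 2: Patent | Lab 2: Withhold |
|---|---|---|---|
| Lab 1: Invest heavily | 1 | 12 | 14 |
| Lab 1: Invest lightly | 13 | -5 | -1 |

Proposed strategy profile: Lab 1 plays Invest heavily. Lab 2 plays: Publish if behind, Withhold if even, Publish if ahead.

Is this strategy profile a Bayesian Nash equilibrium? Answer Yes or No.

A profile is a BNE iff every type of every player is best-responding given beliefs about the other side.
Lab 1 plays Invest heavily: E[Invest heavily] = 1/5·(-1) + 1/5·(2) + 3/5·(-1) = -2/5; E[Invest lightly] = 1/5. Not best-responding. ✗
Lab 2 (research lead behind), facing Invest heavily: Publish gives 5, Patent gives 3, Withhold gives 1. Proposed Publish is best. ✓
Lab 2 (research lead even), facing Invest heavily: Publish gives 5, Patent gives -9, Withhold gives 5. Proposed Withhold is best. ✓
Lab 2 (research lead ahead), facing Invest heavily: Publish gives 1, Patent gives 12, Withhold gives 14. Proposed Publish is not best — profitable deviation exists. ✗

No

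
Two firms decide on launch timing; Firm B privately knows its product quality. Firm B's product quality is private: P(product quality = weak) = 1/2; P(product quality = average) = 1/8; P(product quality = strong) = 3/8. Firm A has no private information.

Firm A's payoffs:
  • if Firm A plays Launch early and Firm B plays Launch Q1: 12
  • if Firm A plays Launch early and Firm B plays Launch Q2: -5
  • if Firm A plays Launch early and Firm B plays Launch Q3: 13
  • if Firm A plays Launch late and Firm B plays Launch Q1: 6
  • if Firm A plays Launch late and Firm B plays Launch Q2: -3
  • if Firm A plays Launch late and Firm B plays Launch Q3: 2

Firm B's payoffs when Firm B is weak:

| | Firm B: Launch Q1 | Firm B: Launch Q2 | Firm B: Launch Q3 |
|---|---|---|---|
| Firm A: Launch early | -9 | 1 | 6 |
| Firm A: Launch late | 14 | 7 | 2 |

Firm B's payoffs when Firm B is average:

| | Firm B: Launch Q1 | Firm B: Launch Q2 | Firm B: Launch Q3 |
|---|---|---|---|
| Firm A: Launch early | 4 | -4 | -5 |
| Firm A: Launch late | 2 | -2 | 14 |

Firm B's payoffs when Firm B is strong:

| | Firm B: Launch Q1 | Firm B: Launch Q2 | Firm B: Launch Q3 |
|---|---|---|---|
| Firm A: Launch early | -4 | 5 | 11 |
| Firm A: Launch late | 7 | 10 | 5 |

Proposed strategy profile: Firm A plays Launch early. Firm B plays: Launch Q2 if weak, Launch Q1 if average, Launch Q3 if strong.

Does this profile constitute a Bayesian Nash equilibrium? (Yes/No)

A profile is a BNE iff every type of every player is best-responding given beliefs about the other side.
Firm A plays Launch early: E[Launch early] = 1/2·(-5) + 1/8·(12) + 3/8·(13) = 31/8; E[Launch late] = 0. Best-responding. ✓
Firm B (product quality weak), facing Launch early: Launch Q1 gives -9, Launch Q2 gives 1, Launch Q3 gives 6. Proposed Launch Q2 is not best — profitable deviation exists. ✗
Firm B (product quality average), facing Launch early: Launch Q1 gives 4, Launch Q2 gives -4, Launch Q3 gives -5. Proposed Launch Q1 is best. ✓
Firm B (product quality strong), facing Launch early: Launch Q1 gives -4, Launch Q2 gives 5, Launch Q3 gives 11. Proposed Launch Q3 is best. ✓

No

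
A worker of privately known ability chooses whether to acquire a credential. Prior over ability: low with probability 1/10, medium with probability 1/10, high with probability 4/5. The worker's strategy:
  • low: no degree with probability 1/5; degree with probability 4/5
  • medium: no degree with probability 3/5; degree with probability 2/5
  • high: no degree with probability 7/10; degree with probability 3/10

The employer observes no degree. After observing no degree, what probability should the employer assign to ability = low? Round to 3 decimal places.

Apply Bayes' rule using the sender's strategy as the likelihood.
P(no degree) = (1/10)·(1/5) + (1/10)·(3/5) + (4/5)·(7/10) = 16/25
P(low | no degree) = ((1/10)·(1/5)) / (16/25) = (1/50) / (16/25) = 1/32

0.031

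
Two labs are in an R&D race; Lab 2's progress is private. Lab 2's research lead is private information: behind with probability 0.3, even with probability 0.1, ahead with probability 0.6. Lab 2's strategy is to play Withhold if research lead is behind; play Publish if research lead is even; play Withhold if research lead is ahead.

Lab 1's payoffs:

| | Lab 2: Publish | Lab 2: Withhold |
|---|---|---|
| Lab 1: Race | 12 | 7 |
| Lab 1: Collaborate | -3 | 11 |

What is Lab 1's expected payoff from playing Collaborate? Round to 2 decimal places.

9.60

Take the expectation over Lab 2's research lead, weighting each type's action by its prior probability.
E[Collaborate] = 0.3·11 + 0.1·(-3) + 0.6·11 = 3.3 + (-0.3) + 6.6 = 9.6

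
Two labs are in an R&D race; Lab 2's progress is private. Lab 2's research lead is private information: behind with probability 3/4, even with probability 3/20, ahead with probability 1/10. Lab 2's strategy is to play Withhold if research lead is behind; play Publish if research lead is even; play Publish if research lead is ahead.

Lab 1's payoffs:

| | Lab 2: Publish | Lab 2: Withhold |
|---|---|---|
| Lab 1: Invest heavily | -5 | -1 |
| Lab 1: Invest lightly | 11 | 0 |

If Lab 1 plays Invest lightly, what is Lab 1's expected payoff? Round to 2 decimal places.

Take the expectation over Lab 2's research lead, weighting each type's action by its prior probability.
E[Invest lightly] = 3/4·0 + 3/20·11 + 1/10·11 = 0 + 33/20 + 11/10 = 11/4

2.75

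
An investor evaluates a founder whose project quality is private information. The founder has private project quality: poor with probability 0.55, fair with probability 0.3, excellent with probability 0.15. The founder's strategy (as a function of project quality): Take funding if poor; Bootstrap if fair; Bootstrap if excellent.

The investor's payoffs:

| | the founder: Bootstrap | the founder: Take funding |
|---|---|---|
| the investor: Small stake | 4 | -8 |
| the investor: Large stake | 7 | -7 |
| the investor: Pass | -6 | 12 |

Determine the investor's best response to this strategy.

E[Small stake] = 0.55·(-8) + 0.3·(4) + 0.15·(4) = -2.6
E[Large stake] = 0.55·(-7) + 0.3·(7) + 0.15·(7) = -0.7
E[Pass] = 0.55·(12) + 0.3·(-6) + 0.15·(-6) = 3.9
Best response: Pass (3.9 is the largest).

Pass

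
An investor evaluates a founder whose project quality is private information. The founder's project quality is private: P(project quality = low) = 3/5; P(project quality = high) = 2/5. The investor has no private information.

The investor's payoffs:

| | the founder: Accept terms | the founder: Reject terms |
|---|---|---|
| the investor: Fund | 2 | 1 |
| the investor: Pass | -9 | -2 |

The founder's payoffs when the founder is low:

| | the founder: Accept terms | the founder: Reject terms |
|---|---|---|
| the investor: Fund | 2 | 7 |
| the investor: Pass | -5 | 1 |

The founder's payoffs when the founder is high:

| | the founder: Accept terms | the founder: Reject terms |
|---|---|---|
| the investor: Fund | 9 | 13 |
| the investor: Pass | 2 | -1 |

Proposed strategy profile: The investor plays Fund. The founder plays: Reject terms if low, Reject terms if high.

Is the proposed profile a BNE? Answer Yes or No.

The investor plays Fund: E[Fund] = 3/5·(1) + 2/5·(1) = 1; E[Pass] = -2. Best-responding. ✓
The founder (project quality low), facing Fund: Accept terms gives 2, Reject terms gives 7. Proposed Reject terms is best. ✓
The founder (project quality high), facing Fund: Accept terms gives 9, Reject terms gives 13. Proposed Reject terms is best. ✓

Yes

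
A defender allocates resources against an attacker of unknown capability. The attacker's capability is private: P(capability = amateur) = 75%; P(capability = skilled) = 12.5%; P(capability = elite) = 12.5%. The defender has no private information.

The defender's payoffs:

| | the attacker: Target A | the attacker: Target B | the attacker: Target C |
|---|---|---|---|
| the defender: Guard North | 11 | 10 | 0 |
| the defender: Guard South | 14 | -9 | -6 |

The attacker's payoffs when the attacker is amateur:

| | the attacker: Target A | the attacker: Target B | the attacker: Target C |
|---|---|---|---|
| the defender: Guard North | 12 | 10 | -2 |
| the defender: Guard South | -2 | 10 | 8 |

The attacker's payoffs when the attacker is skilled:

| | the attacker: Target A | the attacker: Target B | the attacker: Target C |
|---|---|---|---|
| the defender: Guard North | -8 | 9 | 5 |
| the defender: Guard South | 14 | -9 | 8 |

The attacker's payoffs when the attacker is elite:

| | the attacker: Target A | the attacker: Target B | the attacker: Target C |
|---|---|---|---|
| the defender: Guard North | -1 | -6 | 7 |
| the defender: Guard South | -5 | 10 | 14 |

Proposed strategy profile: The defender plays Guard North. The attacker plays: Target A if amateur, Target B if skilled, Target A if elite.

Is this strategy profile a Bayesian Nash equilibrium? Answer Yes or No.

No

The defender plays Guard North: E[Guard North] = 0.75·(11) + 0.125·(10) + 0.125·(11) = 10.875; E[Guard South] = 11.125. Not best-responding. ✗
The attacker (capability amateur), facing Guard North: Target A gives 12, Target B gives 10, Target C gives -2. Proposed Target A is best. ✓
The attacker (capability skilled), facing Guard North: Target A gives -8, Target B gives 9, Target C gives 5. Proposed Target B is best. ✓
The attacker (capability elite), facing Guard North: Target A gives -1, Target B gives -6, Target C gives 7. Proposed Target A is not best — profitable deviation exists. ✗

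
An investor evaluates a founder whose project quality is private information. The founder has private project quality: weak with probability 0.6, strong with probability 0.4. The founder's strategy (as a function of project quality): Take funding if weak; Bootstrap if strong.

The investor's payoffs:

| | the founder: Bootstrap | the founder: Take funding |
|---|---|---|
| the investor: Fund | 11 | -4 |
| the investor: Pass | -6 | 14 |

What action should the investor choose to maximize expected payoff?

E[Fund] = 0.6·(-4) + 0.4·(11) = 2
E[Pass] = 0.6·(14) + 0.4·(-6) = 6
Best response: Pass (6 is the largest).

Pass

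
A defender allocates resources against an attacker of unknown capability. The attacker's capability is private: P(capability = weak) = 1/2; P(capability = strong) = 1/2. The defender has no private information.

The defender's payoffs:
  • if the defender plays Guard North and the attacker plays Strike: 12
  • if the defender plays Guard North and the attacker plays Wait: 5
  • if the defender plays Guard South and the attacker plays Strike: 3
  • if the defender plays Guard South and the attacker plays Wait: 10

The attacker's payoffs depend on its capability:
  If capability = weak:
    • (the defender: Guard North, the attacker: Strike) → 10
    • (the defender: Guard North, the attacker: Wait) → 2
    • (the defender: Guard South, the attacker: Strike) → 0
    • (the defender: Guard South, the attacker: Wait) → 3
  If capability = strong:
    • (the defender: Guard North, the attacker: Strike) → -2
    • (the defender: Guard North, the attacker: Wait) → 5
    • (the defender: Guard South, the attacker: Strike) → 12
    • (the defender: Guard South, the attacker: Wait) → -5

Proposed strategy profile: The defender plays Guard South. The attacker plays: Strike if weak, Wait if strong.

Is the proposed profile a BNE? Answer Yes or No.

No

The defender plays Guard South: E[Guard South] = 1/2·(3) + 1/2·(10) = 13/2; E[Guard North] = 17/2. Not best-responding. ✗
The attacker (capability weak), facing Guard South: Strike gives 0, Wait gives 3. Proposed Strike is not best — profitable deviation exists. ✗
The attacker (capability strong), facing Guard South: Strike gives 12, Wait gives -5. Proposed Wait is not best — profitable deviation exists. ✗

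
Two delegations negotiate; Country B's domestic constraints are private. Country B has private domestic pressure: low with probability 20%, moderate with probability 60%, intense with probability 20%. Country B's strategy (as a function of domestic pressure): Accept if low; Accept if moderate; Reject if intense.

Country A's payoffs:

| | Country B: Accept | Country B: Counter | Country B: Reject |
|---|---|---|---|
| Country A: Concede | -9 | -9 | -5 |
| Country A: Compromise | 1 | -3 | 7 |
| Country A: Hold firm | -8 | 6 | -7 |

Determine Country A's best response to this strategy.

E[Concede] = 0.2·(-9) + 0.6·(-9) + 0.2·(-5) = -8.2
E[Compromise] = 0.2·(1) + 0.6·(1) + 0.2·(7) = 2.2
E[Hold firm] = 0.2·(-8) + 0.6·(-8) + 0.2·(-7) = -7.8
Best response: Compromise (2.2 is the largest).

Compromise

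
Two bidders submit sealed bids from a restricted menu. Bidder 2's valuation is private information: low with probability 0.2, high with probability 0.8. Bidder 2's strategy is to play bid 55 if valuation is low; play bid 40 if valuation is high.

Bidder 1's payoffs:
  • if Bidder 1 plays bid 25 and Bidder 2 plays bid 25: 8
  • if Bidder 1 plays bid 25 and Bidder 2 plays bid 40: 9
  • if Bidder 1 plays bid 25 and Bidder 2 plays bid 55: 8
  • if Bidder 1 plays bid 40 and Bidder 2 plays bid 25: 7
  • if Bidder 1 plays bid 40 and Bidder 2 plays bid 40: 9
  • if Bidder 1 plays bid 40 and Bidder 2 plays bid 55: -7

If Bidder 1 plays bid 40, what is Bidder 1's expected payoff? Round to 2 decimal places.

5.80

E[bid 40] = 0.2·(-7) + 0.8·9 = (-1.4) + 7.2 = 5.8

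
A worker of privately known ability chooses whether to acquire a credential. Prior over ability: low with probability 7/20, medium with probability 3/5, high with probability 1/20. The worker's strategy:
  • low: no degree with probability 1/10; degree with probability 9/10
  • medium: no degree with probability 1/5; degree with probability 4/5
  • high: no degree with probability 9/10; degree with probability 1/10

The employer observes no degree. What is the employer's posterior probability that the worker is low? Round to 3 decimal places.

P(no degree) = (7/20)·(1/10) + (3/5)·(1/5) + (1/20)·(9/10) = 1/5
P(low | no degree) = ((7/20)·(1/10)) / (1/5) = (7/200) / (1/5) = 7/40

0.175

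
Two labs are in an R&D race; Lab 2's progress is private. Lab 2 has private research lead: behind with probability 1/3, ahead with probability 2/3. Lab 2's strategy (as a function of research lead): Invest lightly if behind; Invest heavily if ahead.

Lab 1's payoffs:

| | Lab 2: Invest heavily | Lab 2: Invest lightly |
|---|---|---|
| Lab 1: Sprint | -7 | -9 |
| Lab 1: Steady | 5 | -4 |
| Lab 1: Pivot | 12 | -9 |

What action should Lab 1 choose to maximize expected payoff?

Compute Lab 1's expected payoff for each action, taking the expectation over Lab 2's type.
E[Sprint] = 1/3·(-9) + 2/3·(-7) = -23/3
E[Steady] = 1/3·(-4) + 2/3·(5) = 2
E[Pivot] = 1/3·(-9) + 2/3·(12) = 5
Best response: Pivot (5 is the largest).

Pivot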